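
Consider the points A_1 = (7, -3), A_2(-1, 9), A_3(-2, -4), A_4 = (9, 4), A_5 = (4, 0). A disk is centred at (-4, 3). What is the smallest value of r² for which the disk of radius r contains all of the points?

The required radius is the distance from (-4, 3) to the farthest point.
Squared distances: 157, 45, 53, 170, 73.
Maximum is 170, attained at A_4.

170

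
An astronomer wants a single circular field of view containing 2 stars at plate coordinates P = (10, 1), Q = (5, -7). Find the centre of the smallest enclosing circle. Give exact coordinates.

The smallest circle enclosing two points has them as diameter endpoints.
Centre = midpoint = (7.5, -3); r² = |PQ|²/4 = 89/4 = 22.25.
Centre = (7.5, -3).

(7.5, -3)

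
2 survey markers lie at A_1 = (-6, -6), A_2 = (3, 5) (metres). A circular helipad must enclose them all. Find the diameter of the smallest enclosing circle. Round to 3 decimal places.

The smallest circle enclosing two points has them as diameter endpoints.
Centre = midpoint = (-1.5, -0.5); r² = |A_1A_2|²/4 = 202/4 = 50.5.
Diameter = 2r = 2√(50.5) ≈ 14.213.

14.213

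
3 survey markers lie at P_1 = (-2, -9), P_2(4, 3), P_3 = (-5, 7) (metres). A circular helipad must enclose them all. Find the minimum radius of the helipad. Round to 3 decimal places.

Side lengths²: P_1P_2² = 180, P_1P_3² = 265, P_2P_3² = 97.
Since P_1P_3² = 265 < 180 + 97 = 277, the triangle is acute, so the smallest enclosing circle is the circumcircle.
Circumcentre = (-69/22, -41/44), r² = 128525/1936.
r = √(128525/1936) ≈ 8.148.

8.148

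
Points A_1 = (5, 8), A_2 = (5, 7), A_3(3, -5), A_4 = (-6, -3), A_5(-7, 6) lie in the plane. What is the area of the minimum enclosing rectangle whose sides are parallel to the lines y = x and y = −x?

In coordinates u = x + y, v = x − y the rectangle is axis-aligned; the map (x,y)→(u,v) scales areas by 2.
u-values: 13, 12, -2, -9, -1; range = 13 − (-9) = 22.
v-values: -3, -2, 8, -3, -13; range = 8 − (-13) = 21.
Area = (22 × 21) / 2 = 231.

231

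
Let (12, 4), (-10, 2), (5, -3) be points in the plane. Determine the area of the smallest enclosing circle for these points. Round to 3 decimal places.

383.274

Call the three points A, B, C in the order given.
Side lengths²: AB² = 488, AC² = 98, BC² = 250.
Since AB² = 488 ≥ 250 + 98 = 348, the angle opposite AB is not acute, so the smallest enclosing circle has AB as diameter.
Centre = midpoint of AB = (1, 3), r² = 488/4 = 122.
Area = π·r² = π·122 ≈ 383.274.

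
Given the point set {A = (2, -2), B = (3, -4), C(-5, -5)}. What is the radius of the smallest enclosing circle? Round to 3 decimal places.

4.031

Side lengths²: AB² = 5, AC² = 58, BC² = 65.
Since BC² = 65 ≥ 58 + 5 = 63, the angle opposite BC is not acute, so the smallest enclosing circle has BC as diameter.
Centre = midpoint of BC = (-1, -4.5), r² = 65/4 = 16.25.
r = √(16.25) ≈ 4.031.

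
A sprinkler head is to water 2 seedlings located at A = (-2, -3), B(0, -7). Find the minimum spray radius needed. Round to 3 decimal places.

The smallest circle enclosing two points has them as diameter endpoints.
Centre = midpoint = (-1, -5); r² = |AB|²/4 = 20/4 = 5.
r = √5 ≈ 2.236.

2.236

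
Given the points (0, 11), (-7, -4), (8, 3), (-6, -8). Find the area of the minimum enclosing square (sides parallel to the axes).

361

The bounding box has width 15 and height 19.
An axis-aligned square enclosing the set must have side ≥ max(width, height).
So the minimum side is max(15, 19) = 19.
Area = 19² = 361.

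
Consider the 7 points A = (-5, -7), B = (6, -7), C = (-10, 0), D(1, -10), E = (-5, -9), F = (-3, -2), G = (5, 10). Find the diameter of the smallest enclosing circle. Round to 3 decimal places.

A smallest enclosing disk is always determined by at most three of the input points on its boundary.
The farthest pair is E–G with squared distance 461. The circle on this segment as diameter has centre (0, 0.5) and r² = 461/4 = 115.25.
Check A: distance² to centre = 81.25 ≤ 115.25, so it lies inside.
All remaining points lie in this disk, and no smaller disk contains both endpoints, so this is the minimum enclosing circle.
Diameter = 2r = 2√(115.25) ≈ 21.471.

21.471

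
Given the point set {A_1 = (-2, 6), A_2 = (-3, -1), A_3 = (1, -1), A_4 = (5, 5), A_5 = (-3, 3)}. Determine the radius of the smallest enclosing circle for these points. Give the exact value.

5

By Welzl's lemma the MEC is supported by two points (diametrically opposite) or three points (on a circumcircle).
The farthest pair is A_2–A_4 with squared distance 100. The circle on this segment as diameter has centre (1, 2) and r² = 100/4 = 25.
Check A_1: distance² to centre = 25 ≤ 25, so it lies inside.
All remaining points lie in this disk, and no smaller disk contains both endpoints, so this is the minimum enclosing circle.
r = √25 = 5.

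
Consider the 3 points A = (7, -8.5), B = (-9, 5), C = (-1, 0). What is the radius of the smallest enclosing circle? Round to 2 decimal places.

10.47

Side lengths²: AB² = 438.25, AC² = 136.25, BC² = 89.
Since AB² = 438.25 ≥ 136.25 + 89 = 225.25, the angle opposite AB is not acute, so the smallest enclosing circle has AB as diameter.
Centre = midpoint of AB = (-1, -1.75), r² = 438.25/4 = 109.5625.
r = √(109.5625) ≈ 10.47.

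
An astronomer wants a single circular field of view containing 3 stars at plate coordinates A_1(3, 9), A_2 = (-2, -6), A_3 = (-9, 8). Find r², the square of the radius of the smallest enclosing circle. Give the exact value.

72.5

Side lengths²: A_1A_2² = 250, A_1A_3² = 145, A_2A_3² = 245.
Since A_1A_2² = 250 < 245 + 145 = 390, the triangle is acute, so the smallest enclosing circle is the circumcircle.
Circumcentre = (-2.5, 2.5), r² = 72.5.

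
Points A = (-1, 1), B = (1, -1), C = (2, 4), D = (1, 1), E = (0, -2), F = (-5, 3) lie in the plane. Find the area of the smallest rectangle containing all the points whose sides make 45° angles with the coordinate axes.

In coordinates u = x + y, v = x − y the rectangle is axis-aligned; the map (x,y)→(u,v) scales areas by 2.
u-values: 0, 0, 6, 2, -2, -2; range = 6 − (-2) = 8.
v-values: -2, 2, -2, 0, 2, -8; range = 2 − (-8) = 10.
Area = (8 × 10) / 2 = 40.

40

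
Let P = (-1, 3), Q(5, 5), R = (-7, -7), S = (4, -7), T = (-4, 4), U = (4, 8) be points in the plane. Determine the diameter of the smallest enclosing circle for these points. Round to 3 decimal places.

By Welzl's lemma the MEC is supported by two points (diametrically opposite) or three points (on a circumcircle).
The farthest pair is R–U with squared distance 346. The circle on this segment as diameter has centre (-1.5, 0.5) and r² = 346/4 = 86.5.
Check P: distance² to centre = 6.5 ≤ 86.5, so it lies inside.
All remaining points lie in this disk, and no smaller disk contains both endpoints, so this is the minimum enclosing circle.
Diameter = 2r = 2√(86.5) ≈ 18.601.

18.601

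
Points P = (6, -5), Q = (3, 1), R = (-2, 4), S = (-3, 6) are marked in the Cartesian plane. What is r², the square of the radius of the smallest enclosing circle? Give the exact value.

A smallest enclosing disk is always determined by at most three of the input points on its boundary.
The farthest pair is P–S with squared distance 202. The circle on this segment as diameter has centre (1.5, 0.5) and r² = 202/4 = 50.5.
Check Q: distance² to centre = 2.5 ≤ 50.5, so it lies inside.
All remaining points lie in this disk, and no smaller disk contains both endpoints, so this is the minimum enclosing circle.

50.5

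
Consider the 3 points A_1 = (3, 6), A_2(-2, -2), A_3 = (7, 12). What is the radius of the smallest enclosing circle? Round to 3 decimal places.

8.322

Side lengths²: A_1A_2² = 89, A_1A_3² = 52, A_2A_3² = 277.
Since A_2A_3² = 277 ≥ 89 + 52 = 141, the angle opposite A_2A_3 is not acute, so the smallest enclosing circle has A_2A_3 as diameter.
Centre = midpoint of A_2A_3 = (2.5, 5), r² = 277/4 = 69.25.
r = √(69.25) ≈ 8.322.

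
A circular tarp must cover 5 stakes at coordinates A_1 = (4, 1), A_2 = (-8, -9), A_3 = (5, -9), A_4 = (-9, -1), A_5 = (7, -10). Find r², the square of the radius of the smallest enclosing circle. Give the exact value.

A smallest enclosing disk is always determined by at most three of the input points on its boundary.
The farthest pair is A_4–A_5 with squared distance 337. The circle on this segment as diameter has centre (-1, -5.5) and r² = 337/4 = 84.25.
Check A_1: distance² to centre = 67.25 ≤ 84.25, so it lies inside.
All remaining points lie in this disk, and no smaller disk contains both endpoints, so this is the minimum enclosing circle.

84.25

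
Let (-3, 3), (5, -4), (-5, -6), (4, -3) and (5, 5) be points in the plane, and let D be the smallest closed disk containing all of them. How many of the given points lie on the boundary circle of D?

2

By Welzl's lemma the MEC is supported by two points (diametrically opposite) or three points (on a circumcircle).
The farthest pair is (-5, -6)–(5, 5) with squared distance 221. The circle on this segment as diameter has centre (0, -0.5) and r² = 221/4 = 55.25.
Check (-3, 3): distance² to centre = 21.25 ≤ 55.25, so it lies inside.
All remaining points lie in this disk, and no smaller disk contains both endpoints, so this is the minimum enclosing circle.
The points at distance exactly r from the centre are (-5, -6), (5, 5) — 2 points.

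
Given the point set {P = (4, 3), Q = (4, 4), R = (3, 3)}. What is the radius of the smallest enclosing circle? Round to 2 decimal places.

0.71

Side lengths²: PQ² = 1, PR² = 1, QR² = 2.
Since QR² = 2 ≥ 1 + 1 = 2, the angle opposite QR is not acute, so the smallest enclosing circle has QR as diameter.
Centre = midpoint of QR = (3.5, 3.5), r² = 2/4 = 0.5.
r = √(0.5) ≈ 0.71.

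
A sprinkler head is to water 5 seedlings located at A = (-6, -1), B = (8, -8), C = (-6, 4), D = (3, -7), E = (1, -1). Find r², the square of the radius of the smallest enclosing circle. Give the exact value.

85

By Welzl's lemma the MEC is supported by two points (diametrically opposite) or three points (on a circumcircle).
The farthest pair is B–C with squared distance 340. The circle on this segment as diameter has centre (1, -2) and r² = 340/4 = 85.
Check A: distance² to centre = 50 ≤ 85, so it lies inside.
All remaining points lie in this disk, and no smaller disk contains both endpoints, so this is the minimum enclosing circle.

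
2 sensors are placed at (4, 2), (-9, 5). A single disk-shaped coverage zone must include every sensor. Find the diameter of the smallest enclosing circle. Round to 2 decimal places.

The smallest circle enclosing two points has them as diameter endpoints.
Centre = midpoint = (-2.5, 3.5); r² = |(4, 2)−(-9, 5)|²/4 = 178/4 = 44.5.
Diameter = 2r = 2√(44.5) ≈ 13.34.

13.34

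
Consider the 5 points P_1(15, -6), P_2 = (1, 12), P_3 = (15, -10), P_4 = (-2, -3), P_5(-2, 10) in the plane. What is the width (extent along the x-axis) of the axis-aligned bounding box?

max x = 15, min x = -2, so width = 17.

17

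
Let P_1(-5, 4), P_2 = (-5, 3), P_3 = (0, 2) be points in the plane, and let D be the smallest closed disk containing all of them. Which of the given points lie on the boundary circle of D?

Side lengths²: P_1P_2² = 1, P_1P_3² = 29, P_2P_3² = 26.
Since P_1P_3² = 29 ≥ 26 + 1 = 27, the angle opposite P_1P_3 is not acute, so the smallest enclosing circle has P_1P_3 as diameter.
Centre = midpoint of P_1P_3 = (-2.5, 3), r² = 29/4 = 7.25.
The points at distance exactly r from the centre are P_1, P_3 — 2 points.

P_1, P_3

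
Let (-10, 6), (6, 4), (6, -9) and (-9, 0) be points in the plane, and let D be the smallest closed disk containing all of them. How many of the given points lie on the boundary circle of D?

2

A smallest enclosing disk is always determined by at most three of the input points on its boundary.
The farthest pair is (-10, 6)–(6, -9) with squared distance 481. The circle on this segment as diameter has centre (-2, -1.5) and r² = 481/4 = 120.25.
Check (6, 4): distance² to centre = 94.25 ≤ 120.25, so it lies inside.
All remaining points lie in this disk, and no smaller disk contains both endpoints, so this is the minimum enclosing circle.
The points at distance exactly r from the centre are (-10, 6), (6, -9) — 2 points.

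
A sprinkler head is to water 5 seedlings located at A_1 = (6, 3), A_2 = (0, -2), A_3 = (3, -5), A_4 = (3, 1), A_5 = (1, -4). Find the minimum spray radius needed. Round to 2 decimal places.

4.32

By Welzl's lemma the MEC is supported by two points (diametrically opposite) or three points (on a circumcircle).
The minimum enclosing circle is determined by three boundary points: A_1, A_3, A_5.
Their circumcentre is (147/38, -29/38) with r² = 13505/722.
The farthest remaining point A_2 is at distance² 11909/722 ≤ 13505/722.
r = √(13505/722) ≈ 4.32.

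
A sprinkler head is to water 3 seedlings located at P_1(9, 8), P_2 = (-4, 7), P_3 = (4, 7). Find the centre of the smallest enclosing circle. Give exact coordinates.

(2.5, 7.5)

Side lengths²: P_1P_2² = 170, P_1P_3² = 26, P_2P_3² = 64.
Since P_1P_2² = 170 ≥ 64 + 26 = 90, the angle opposite P_1P_2 is not acute, so the smallest enclosing circle has P_1P_2 as diameter.
Centre = midpoint of P_1P_2 = (2.5, 7.5), r² = 170/4 = 42.5.
Centre = (2.5, 7.5).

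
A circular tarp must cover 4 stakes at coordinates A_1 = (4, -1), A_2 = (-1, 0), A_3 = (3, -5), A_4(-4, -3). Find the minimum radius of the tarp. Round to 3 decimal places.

4.125

The minimum enclosing circle is determined by three boundary points: A_1, A_3, A_4.
Their circumcentre is (1/30, -32/15) with r² = 15317/900.
The farthest remaining point A_2 is at distance² 5057/900 ≤ 15317/900.
r = √(15317/900) ≈ 4.125.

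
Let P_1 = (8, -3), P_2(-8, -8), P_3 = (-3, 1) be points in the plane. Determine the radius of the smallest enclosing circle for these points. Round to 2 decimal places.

8.38

Side lengths²: P_1P_2² = 281, P_1P_3² = 137, P_2P_3² = 106.
Since P_1P_2² = 281 ≥ 137 + 106 = 243, the angle opposite P_1P_2 is not acute, so the smallest enclosing circle has P_1P_2 as diameter.
Centre = midpoint of P_1P_2 = (0, -5.5), r² = 281/4 = 70.25.
r = √(70.25) ≈ 8.38.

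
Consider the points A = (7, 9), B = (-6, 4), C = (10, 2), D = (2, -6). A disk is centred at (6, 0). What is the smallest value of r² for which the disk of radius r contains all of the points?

The required radius is the distance from (6, 0) to the farthest point.
Squared distances: 82, 160, 20, 52.
Maximum is 160, attained at B.

160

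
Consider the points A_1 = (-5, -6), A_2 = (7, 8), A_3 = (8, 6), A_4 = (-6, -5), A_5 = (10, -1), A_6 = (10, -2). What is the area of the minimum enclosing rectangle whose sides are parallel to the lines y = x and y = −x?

In coordinates u = x + y, v = x − y the rectangle is axis-aligned; the map (x,y)→(u,v) scales areas by 2.
u-values: -11, 15, 14, -11, 9, 8; range = 15 − (-11) = 26.
v-values: 1, -1, 2, -1, 11, 12; range = 12 − (-1) = 13.
Area = (26 × 13) / 2 = 169.

169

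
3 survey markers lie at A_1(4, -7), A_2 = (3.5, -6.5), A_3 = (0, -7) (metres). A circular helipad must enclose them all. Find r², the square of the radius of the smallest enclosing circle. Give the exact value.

Side lengths²: A_1A_2² = 0.5, A_1A_3² = 16, A_2A_3² = 12.5.
Since A_1A_3² = 16 ≥ 12.5 + 0.5 = 13, the angle opposite A_1A_3 is not acute, so the smallest enclosing circle has A_1A_3 as diameter.
Centre = midpoint of A_1A_3 = (2, -7), r² = 16/4 = 4.

4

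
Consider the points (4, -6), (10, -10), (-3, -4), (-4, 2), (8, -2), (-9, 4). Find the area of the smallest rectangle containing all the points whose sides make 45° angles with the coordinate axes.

In coordinates u = x + y, v = x − y the rectangle is axis-aligned; the map (x,y)→(u,v) scales areas by 2.
u-values: -2, 0, -7, -2, 6, -5; range = 6 − (-7) = 13.
v-values: 10, 20, 1, -6, 10, -13; range = 20 − (-13) = 33.
Area = (13 × 33) / 2 = 214.5.

214.5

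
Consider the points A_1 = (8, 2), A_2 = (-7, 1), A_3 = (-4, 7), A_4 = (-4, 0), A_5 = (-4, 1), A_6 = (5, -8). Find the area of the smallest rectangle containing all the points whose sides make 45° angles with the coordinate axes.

In coordinates u = x + y, v = x − y the rectangle is axis-aligned; the map (x,y)→(u,v) scales areas by 2.
u-values: 10, -6, 3, -4, -3, -3; range = 10 − (-6) = 16.
v-values: 6, -8, -11, -4, -5, 13; range = 13 − (-11) = 24.
Area = (16 × 24) / 2 = 192.

192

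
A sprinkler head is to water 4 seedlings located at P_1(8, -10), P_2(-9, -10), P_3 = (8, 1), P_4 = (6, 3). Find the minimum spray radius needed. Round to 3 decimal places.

10.124

The minimum enclosing circle of a finite set is fixed by two of the points (as a diameter) or three (as a circumcircle).
The farthest pair is P_2–P_3 with squared distance 410. The circle on this segment as diameter has centre (-0.5, -4.5) and r² = 410/4 = 102.5.
Check P_1: distance² to centre = 102.5 ≤ 102.5, so it lies inside.
All remaining points lie in this disk, and no smaller disk contains both endpoints, so this is the minimum enclosing circle.
r = √(102.5) ≈ 10.124.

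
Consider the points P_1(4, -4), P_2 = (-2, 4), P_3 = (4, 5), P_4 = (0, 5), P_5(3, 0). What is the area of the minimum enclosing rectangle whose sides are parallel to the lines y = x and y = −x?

In coordinates u = x + y, v = x − y the rectangle is axis-aligned; the map (x,y)→(u,v) scales areas by 2.
u-values: 0, 2, 9, 5, 3; range = 9 − 0 = 9.
v-values: 8, -6, -1, -5, 3; range = 8 − (-6) = 14.
Area = (9 × 14) / 2 = 63.

63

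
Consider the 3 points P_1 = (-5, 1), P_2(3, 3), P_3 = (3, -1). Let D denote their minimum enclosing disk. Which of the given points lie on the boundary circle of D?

Side lengths²: P_1P_2² = 68, P_1P_3² = 68, P_2P_3² = 16.
Since P_1P_3² = 68 < 68 + 16 = 84, the triangle is acute, so the smallest enclosing circle is the circumcircle.
Circumcentre = (-0.75, 1), r² = 18.0625.
The points at distance exactly r from the centre are P_1, P_2, P_3 — 3 points.

P_1, P_2, P_3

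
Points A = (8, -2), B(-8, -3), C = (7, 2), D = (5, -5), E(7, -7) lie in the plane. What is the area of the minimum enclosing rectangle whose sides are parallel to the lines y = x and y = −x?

190

In coordinates u = x + y, v = x − y the rectangle is axis-aligned; the map (x,y)→(u,v) scales areas by 2.
u-values: 6, -11, 9, 0, 0; range = 9 − (-11) = 20.
v-values: 10, -5, 5, 10, 14; range = 14 − (-5) = 19.
Area = (20 × 19) / 2 = 190.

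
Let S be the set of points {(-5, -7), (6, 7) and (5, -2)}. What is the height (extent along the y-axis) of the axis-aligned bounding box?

max y = 7, min y = -7, so height = 14.

14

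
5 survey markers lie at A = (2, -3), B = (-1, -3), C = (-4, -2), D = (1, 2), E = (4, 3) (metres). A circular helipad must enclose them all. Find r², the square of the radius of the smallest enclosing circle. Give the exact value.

By Welzl's lemma the MEC is supported by two points (diametrically opposite) or three points (on a circumcircle).
The farthest pair is C–E with squared distance 89. The circle on this segment as diameter has centre (0, 0.5) and r² = 89/4 = 22.25.
Check A: distance² to centre = 16.25 ≤ 22.25, so it lies inside.
All remaining points lie in this disk, and no smaller disk contains both endpoints, so this is the minimum enclosing circle.

22.25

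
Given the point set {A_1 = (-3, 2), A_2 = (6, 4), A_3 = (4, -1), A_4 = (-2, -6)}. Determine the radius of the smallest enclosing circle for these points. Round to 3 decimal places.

6.403

The minimum enclosing circle of a finite set is fixed by two of the points (as a diameter) or three (as a circumcircle).
The farthest pair is A_2–A_4 with squared distance 164. The circle on this segment as diameter has centre (2, -1) and r² = 164/4 = 41.
Check A_1: distance² to centre = 34 ≤ 41, so it lies inside.
All remaining points lie in this disk, and no smaller disk contains both endpoints, so this is the minimum enclosing circle.
r = √41 ≈ 6.403.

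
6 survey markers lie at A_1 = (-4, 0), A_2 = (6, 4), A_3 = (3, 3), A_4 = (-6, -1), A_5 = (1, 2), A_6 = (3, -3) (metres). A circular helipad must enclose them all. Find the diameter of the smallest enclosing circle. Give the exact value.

By Welzl's lemma the MEC is supported by two points (diametrically opposite) or three points (on a circumcircle).
The farthest pair is A_2–A_4 with squared distance 169. The circle on this segment as diameter has centre (0, 1.5) and r² = 169/4 = 42.25.
Check A_1: distance² to centre = 18.25 ≤ 42.25, so it lies inside.
All remaining points lie in this disk, and no smaller disk contains both endpoints, so this is the minimum enclosing circle.
Diameter = 2r = 2√(42.25) = 13.

13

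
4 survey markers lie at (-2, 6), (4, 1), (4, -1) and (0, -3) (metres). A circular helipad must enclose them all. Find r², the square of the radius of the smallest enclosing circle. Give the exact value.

The minimum enclosing circle is determined by three boundary points: (-2, 6), (4, -1), (0, -3).
Their circumcentre is (0.125, 1.75) with r² = 22.578125.
The farthest remaining point (4, 1) is at distance² 15.578125 ≤ 22.578125.

22.578125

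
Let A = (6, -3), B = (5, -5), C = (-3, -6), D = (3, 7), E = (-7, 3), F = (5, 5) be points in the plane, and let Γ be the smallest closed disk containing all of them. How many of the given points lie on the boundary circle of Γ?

3

A smallest enclosing disk is always determined by at most three of the input points on its boundary.
The minimum enclosing circle is determined by three boundary points: B, D, E.
Their circumcentre is (-0.125, 0.3125) with r² = 54.48828125.
The farthest remaining point A is at distance² 48.48828125 ≤ 54.48828125.
The points at distance exactly r from the centre are B, D, E — 3 points.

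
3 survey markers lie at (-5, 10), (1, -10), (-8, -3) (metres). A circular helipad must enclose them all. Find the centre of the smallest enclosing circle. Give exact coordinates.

(-2, 0)

Call the three points A, B, C in the order given.
Side lengths²: AB² = 436, AC² = 178, BC² = 130.
Since AB² = 436 ≥ 178 + 130 = 308, the angle opposite AB is not acute, so the smallest enclosing circle has AB as diameter.
Centre = midpoint of AB = (-2, 0), r² = 436/4 = 109.
Centre = (-2, 0).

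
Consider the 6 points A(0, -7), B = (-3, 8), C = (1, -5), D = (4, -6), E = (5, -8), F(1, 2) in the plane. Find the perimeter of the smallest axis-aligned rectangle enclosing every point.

Width = max x − min x = 5 − (-3) = 8.
Height = max y − min y = 8 − (-8) = 16.
Perimeter = 2(8 + 16) = 48.

48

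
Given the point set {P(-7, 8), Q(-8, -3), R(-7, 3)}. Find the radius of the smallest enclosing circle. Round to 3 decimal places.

Side lengths²: PQ² = 122, PR² = 25, QR² = 37.
Since PQ² = 122 ≥ 37 + 25 = 62, the angle opposite PQ is not acute, so the smallest enclosing circle has PQ as diameter.
Centre = midpoint of PQ = (-7.5, 2.5), r² = 122/4 = 30.5.
r = √(30.5) ≈ 5.523.

5.523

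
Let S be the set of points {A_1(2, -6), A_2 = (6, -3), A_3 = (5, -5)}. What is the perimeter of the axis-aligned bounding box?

Width = max x − min x = 6 − 2 = 4.
Height = max y − min y = -3 − (-6) = 3.
Perimeter = 2(4 + 3) = 14.

14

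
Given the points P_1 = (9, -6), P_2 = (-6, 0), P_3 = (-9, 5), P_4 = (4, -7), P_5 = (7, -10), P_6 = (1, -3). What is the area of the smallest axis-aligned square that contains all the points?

324

The bounding box has width 18 and height 15.
An axis-aligned square enclosing the set must have side ≥ max(width, height).
So the minimum side is max(18, 15) = 18.
Area = 18² = 324.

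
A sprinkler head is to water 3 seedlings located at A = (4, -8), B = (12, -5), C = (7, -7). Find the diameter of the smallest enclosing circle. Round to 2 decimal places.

8.54

Side lengths²: AB² = 73, AC² = 10, BC² = 29.
Since AB² = 73 ≥ 29 + 10 = 39, the angle opposite AB is not acute, so the smallest enclosing circle has AB as diameter.
Centre = midpoint of AB = (8, -6.5), r² = 73/4 = 18.25.
Diameter = 2r = 2√(18.25) ≈ 8.54.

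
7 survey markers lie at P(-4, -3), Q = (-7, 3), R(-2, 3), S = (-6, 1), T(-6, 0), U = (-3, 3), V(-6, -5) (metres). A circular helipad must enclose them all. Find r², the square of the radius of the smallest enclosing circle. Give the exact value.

The minimum enclosing circle is determined by three boundary points: Q, R, V.
Their circumcentre is (-4.5, -0.75) with r² = 20.3125.
The farthest remaining point U is at distance² 16.3125 ≤ 20.3125.

20.3125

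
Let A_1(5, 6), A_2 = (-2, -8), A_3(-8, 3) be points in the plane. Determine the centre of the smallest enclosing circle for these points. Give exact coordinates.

Side lengths²: A_1A_2² = 245, A_1A_3² = 178, A_2A_3² = 157.
Since A_1A_2² = 245 < 178 + 157 = 335, the triangle is acute, so the smallest enclosing circle is the circumcircle.
Circumcentre = (-21/46, -1/46), r² = 69865/1058.
Centre = (-21/46, -1/46).

(-21/46, -1/46)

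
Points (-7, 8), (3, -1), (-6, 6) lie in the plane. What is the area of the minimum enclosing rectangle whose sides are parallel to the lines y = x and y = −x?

19

In coordinates u = x + y, v = x − y the rectangle is axis-aligned; the map (x,y)→(u,v) scales areas by 2.
u-values: 1, 2, 0; range = 2 − 0 = 2.
v-values: -15, 4, -12; range = 4 − (-15) = 19.
Area = (2 × 19) / 2 = 19.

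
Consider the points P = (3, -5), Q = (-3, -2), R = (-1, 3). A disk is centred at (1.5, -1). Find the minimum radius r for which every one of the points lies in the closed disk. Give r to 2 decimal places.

4.72

The required radius is the distance from (1.5, -1) to the farthest point.
Squared distances: 18.25, 21.25, 22.25.
Maximum is 22.25, attained at R.
r = √(22.25) ≈ 4.72.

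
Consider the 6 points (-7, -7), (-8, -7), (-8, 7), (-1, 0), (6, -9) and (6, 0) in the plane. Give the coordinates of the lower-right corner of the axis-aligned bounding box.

(6, -9)

x-range [-8, 6], y-range [-9, 7].
The lower-right corner is (6, -9).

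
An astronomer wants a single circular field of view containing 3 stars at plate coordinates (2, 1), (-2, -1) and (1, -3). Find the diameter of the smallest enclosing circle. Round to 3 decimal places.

Call the three points A, B, C in the order given.
Side lengths²: AB² = 20, AC² = 17, BC² = 13.
Since AB² = 20 < 17 + 13 = 30, the triangle is acute, so the smallest enclosing circle is the circumcircle.
Circumcentre = (5/14, -5/7), r² = 1105/196.
Diameter = 2r = 2√(1105/196) ≈ 4.749.

4.749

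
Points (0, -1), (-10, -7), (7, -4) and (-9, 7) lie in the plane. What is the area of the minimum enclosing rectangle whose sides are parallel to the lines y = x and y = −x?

In coordinates u = x + y, v = x − y the rectangle is axis-aligned; the map (x,y)→(u,v) scales areas by 2.
u-values: -1, -17, 3, -2; range = 3 − (-17) = 20.
v-values: 1, -3, 11, -16; range = 11 − (-16) = 27.
Area = (20 × 27) / 2 = 270.

270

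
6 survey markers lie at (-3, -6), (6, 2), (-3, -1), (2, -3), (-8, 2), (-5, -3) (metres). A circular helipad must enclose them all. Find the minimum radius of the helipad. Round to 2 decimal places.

By Welzl's lemma the MEC is supported by two points (diametrically opposite) or three points (on a circumcircle).
The minimum enclosing circle is determined by three boundary points: (-3, -6), (6, 2), (-8, 2).
Their circumcentre is (-1, 0.8125) with r² = 50.41015625.
The farthest remaining point (-5, -3) is at distance² 30.53515625 ≤ 50.41015625.
r = √(50.41015625) ≈ 7.10.

7.10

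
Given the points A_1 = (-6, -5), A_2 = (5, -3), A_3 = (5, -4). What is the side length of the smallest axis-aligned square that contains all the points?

The bounding box has width 11 and height 2.
An axis-aligned square enclosing the set must have side ≥ max(width, height).
So the minimum side is max(11, 2) = 11.

11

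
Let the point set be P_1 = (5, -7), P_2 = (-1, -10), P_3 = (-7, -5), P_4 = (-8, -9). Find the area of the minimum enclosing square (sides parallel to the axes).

The bounding box has width 13 and height 5.
An axis-aligned square enclosing the set must have side ≥ max(width, height).
So the minimum side is max(13, 5) = 13.
Area = 13² = 169.

169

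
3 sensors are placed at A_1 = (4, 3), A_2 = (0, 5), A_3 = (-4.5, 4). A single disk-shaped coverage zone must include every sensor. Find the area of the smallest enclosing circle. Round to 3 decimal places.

Side lengths²: A_1A_2² = 20, A_1A_3² = 73.25, A_2A_3² = 21.25.
Since A_1A_3² = 73.25 ≥ 21.25 + 20 = 41.25, the angle opposite A_1A_3 is not acute, so the smallest enclosing circle has A_1A_3 as diameter.
Centre = midpoint of A_1A_3 = (-0.25, 3.5), r² = 73.25/4 = 18.3125.
Area = π·r² = π·18.3125 ≈ 57.530.

57.530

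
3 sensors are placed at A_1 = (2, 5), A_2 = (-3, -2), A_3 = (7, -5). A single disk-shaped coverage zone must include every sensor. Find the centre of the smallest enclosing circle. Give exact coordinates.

(95/34, -29/34)

Side lengths²: A_1A_2² = 74, A_1A_3² = 125, A_2A_3² = 109.
Since A_1A_3² = 125 < 109 + 74 = 183, the triangle is acute, so the smallest enclosing circle is the circumcircle.
Circumcentre = (95/34, -29/34), r² = 20165/578.
Centre = (95/34, -29/34).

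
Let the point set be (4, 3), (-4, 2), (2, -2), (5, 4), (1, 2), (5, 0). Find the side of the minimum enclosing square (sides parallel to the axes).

The bounding box has width 9 and height 6.
An axis-aligned square enclosing the set must have side ≥ max(width, height).
So the minimum side is max(9, 6) = 9.

9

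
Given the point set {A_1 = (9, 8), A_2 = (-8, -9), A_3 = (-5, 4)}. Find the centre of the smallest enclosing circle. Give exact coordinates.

(0.5, -0.5)

Side lengths²: A_1A_2² = 578, A_1A_3² = 212, A_2A_3² = 178.
Since A_1A_2² = 578 ≥ 212 + 178 = 390, the angle opposite A_1A_2 is not acute, so the smallest enclosing circle has A_1A_2 as diameter.
Centre = midpoint of A_1A_2 = (0.5, -0.5), r² = 578/4 = 144.5.
Centre = (0.5, -0.5).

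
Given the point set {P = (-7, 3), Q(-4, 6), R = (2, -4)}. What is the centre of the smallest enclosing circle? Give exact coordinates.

Side lengths²: PQ² = 18, PR² = 130, QR² = 136.
Since QR² = 136 < 130 + 18 = 148, the triangle is acute, so the smallest enclosing circle is the circumcircle.
Circumcentre = (-1.625, 0.625), r² = 34.53125.
Centre = (-1.625, 0.625).

(-1.625, 0.625)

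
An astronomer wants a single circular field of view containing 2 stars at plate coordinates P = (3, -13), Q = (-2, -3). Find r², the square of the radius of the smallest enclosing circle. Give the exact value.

The smallest circle enclosing two points has them as diameter endpoints.
Centre = midpoint = (0.5, -8); r² = |PQ|²/4 = 125/4 = 31.25.

31.25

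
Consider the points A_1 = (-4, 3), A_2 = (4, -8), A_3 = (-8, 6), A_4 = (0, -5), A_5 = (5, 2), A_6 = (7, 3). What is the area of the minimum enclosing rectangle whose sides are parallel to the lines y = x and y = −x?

In coordinates u = x + y, v = x − y the rectangle is axis-aligned; the map (x,y)→(u,v) scales areas by 2.
u-values: -1, -4, -2, -5, 7, 10; range = 10 − (-5) = 15.
v-values: -7, 12, -14, 5, 3, 4; range = 12 − (-14) = 26.
Area = (15 × 26) / 2 = 195.

195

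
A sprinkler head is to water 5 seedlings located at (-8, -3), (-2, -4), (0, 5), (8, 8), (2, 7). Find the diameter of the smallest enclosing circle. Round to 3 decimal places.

The farthest pair is (-8, -3)–(8, 8) with squared distance 377. The circle on this segment as diameter has centre (0, 2.5) and r² = 377/4 = 94.25.
Check (-2, -4): distance² to centre = 46.25 ≤ 94.25, so it lies inside.
All remaining points lie in this disk, and no smaller disk contains both endpoints, so this is the minimum enclosing circle.
Diameter = 2r = 2√(94.25) ≈ 19.416.

19.416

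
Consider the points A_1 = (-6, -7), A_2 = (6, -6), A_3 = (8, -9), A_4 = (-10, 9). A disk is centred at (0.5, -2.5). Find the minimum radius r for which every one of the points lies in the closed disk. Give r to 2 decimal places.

15.57

The required radius is the distance from (0.5, -2.5) to the farthest point.
Squared distances: 62.5, 42.5, 98.5, 242.5.
Maximum is 242.5, attained at A_4.
r = √(242.5) ≈ 15.57.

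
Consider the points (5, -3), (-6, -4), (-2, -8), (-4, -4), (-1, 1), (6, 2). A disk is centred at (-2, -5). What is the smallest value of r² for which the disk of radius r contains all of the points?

The required radius is the distance from (-2, -5) to the farthest point.
Squared distances: 53, 17, 9, 5, 37, 113.
Maximum is 113, attained at (6, 2).

113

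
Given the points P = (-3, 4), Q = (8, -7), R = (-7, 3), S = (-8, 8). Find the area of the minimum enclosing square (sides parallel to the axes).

The bounding box has width 16 and height 15.
An axis-aligned square enclosing the set must have side ≥ max(width, height).
So the minimum side is max(16, 15) = 16.
Area = 16² = 256.

256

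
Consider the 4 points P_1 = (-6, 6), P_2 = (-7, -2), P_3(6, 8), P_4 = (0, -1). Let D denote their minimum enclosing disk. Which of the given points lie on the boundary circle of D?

P_2, P_3

The farthest pair is P_2–P_3 with squared distance 269. The circle on this segment as diameter has centre (-0.5, 3) and r² = 269/4 = 67.25.
Check P_1: distance² to centre = 39.25 ≤ 67.25, so it lies inside.
All remaining points lie in this disk, and no smaller disk contains both endpoints, so this is the minimum enclosing circle.
The points at distance exactly r from the centre are P_2, P_3 — 2 points.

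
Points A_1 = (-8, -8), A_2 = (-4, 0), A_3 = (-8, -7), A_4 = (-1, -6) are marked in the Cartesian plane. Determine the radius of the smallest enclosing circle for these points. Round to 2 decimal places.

4.55

A smallest enclosing disk is always determined by at most three of the input points on its boundary.
The minimum enclosing circle is determined by three boundary points: A_1, A_2, A_4.
Their circumcentre is (-5.25, -4.375) with r² = 20.703125.
The farthest remaining point A_3 is at distance² 14.453125 ≤ 20.703125.
r = √(20.703125) ≈ 4.55.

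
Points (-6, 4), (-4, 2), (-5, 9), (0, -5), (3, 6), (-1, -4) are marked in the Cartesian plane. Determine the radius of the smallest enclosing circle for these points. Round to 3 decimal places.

The minimum enclosing circle of a finite set is fixed by two of the points (as a diameter) or three (as a circumcircle).
The farthest pair is (-5, 9)–(0, -5) with squared distance 221. The circle on this segment as diameter has centre (-2.5, 2) and r² = 221/4 = 55.25.
Check (-6, 4): distance² to centre = 16.25 ≤ 55.25, so it lies inside.
All remaining points lie in this disk, and no smaller disk contains both endpoints, so this is the minimum enclosing circle.
r = √(55.25) ≈ 7.433.

7.433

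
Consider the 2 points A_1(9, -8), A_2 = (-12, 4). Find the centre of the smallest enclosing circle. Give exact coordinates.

(-1.5, -2)

The smallest circle enclosing two points has them as diameter endpoints.
Centre = midpoint = (-1.5, -2); r² = |A_1A_2|²/4 = 585/4 = 146.25.
Centre = (-1.5, -2).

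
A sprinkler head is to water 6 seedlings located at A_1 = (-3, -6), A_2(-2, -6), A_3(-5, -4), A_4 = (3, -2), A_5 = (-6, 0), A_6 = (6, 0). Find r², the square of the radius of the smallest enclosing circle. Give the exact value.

A smallest enclosing disk is always determined by at most three of the input points on its boundary.
The minimum enclosing circle is determined by three boundary points: A_1, A_5, A_6.
Their circumcentre is (0, -0.75) with r² = 36.5625.
The farthest remaining point A_3 is at distance² 35.5625 ≤ 36.5625.

36.5625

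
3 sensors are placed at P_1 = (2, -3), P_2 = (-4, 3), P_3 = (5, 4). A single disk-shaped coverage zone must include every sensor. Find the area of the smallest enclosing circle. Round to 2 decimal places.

Side lengths²: P_1P_2² = 72, P_1P_3² = 58, P_2P_3² = 82.
Since P_2P_3² = 82 < 72 + 58 = 130, the triangle is acute, so the smallest enclosing circle is the circumcircle.
Circumcentre = (0.7, 1.7), r² = 23.78.
Area = π·r² = π·23.78 ≈ 74.71.

74.71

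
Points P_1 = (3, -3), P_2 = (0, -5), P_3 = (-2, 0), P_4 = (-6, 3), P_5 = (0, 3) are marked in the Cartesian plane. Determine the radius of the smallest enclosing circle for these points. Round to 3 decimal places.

5.408

By Welzl's lemma the MEC is supported by two points (diametrically opposite) or three points (on a circumcircle).
The farthest pair is P_1–P_4 with squared distance 117. The circle on this segment as diameter has centre (-1.5, 0) and r² = 117/4 = 29.25.
Check P_2: distance² to centre = 27.25 ≤ 29.25, so it lies inside.
All remaining points lie in this disk, and no smaller disk contains both endpoints, so this is the minimum enclosing circle.
r = √(29.25) ≈ 5.408.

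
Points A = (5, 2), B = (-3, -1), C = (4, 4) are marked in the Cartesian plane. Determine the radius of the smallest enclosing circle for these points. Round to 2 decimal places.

4.32

Side lengths²: AB² = 73, AC² = 5, BC² = 74.
Since BC² = 74 < 73 + 5 = 78, the triangle is acute, so the smallest enclosing circle is the circumcircle.
Circumcentre = (29/38, 43/38), r² = 13505/722.
r = √(13505/722) ≈ 4.32.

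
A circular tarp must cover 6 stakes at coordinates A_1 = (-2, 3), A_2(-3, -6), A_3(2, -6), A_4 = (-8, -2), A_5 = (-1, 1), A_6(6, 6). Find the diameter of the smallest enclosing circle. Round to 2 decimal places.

16.15

The minimum enclosing circle is determined by three boundary points: A_3, A_4, A_6.
Their circumcentre is (-13/17, 27/17) with r² = 18850/289.
The farthest remaining point A_2 is at distance² 18085/289 ≤ 18850/289.
Diameter = 2r = 2√(18850/289) ≈ 16.15.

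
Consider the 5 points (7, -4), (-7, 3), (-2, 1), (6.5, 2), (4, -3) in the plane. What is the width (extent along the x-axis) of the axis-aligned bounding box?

14

max x = 7, min x = -7, so width = 14.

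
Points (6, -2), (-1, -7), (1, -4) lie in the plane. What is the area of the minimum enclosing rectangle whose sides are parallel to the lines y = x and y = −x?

18

In coordinates u = x + y, v = x − y the rectangle is axis-aligned; the map (x,y)→(u,v) scales areas by 2.
u-values: 4, -8, -3; range = 4 − (-8) = 12.
v-values: 8, 6, 5; range = 8 − 5 = 3.
Area = (12 × 3) / 2 = 18.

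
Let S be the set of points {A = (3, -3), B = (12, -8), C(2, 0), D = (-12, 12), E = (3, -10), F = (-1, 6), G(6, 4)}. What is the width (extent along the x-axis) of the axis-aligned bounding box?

max x = 12, min x = -12, so width = 24.

24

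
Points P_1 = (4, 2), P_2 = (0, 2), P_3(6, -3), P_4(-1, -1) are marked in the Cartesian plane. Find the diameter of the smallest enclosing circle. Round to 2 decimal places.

7.82

By Welzl's lemma the MEC is supported by two points (diametrically opposite) or three points (on a circumcircle).
The minimum enclosing circle is determined by three boundary points: P_2, P_3, P_4.
Their circumcentre is (133/46, -29/46) with r² = 16165/1058.
The farthest remaining point P_1 is at distance² 8621/1058 ≤ 16165/1058.
Diameter = 2r = 2√(16165/1058) ≈ 7.82.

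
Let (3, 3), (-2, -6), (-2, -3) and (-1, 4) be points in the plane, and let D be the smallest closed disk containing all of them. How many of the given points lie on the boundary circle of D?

The minimum enclosing circle of a finite set is fixed by two of the points (as a diameter) or three (as a circumcircle).
The minimum enclosing circle is determined by three boundary points: (3, 3), (-2, -6), (-1, 4).
Their circumcentre is (-13/82, -93/82) with r² = 91001/3362.
The farthest remaining point (-2, -3) is at distance² 23105/3362 ≤ 91001/3362.
The points at distance exactly r from the centre are (3, 3), (-2, -6), (-1, 4) — 3 points.

3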